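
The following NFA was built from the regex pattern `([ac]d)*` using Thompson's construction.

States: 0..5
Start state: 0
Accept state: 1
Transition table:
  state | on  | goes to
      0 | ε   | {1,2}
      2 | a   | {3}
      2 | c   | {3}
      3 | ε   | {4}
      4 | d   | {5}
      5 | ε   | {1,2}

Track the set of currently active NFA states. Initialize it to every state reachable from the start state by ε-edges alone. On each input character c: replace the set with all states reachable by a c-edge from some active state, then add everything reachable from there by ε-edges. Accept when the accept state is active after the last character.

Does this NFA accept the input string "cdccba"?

Answer: REJECT

Steps:
start: ε-closure({0}) = {0,1,2}
'c' @ 1: {3,4}
'd' @ 2: {1,2,5}  (accept∈set)
'c' @ 3: {3,4}
'c' @ 4: {}  — state set empty
rest 'ba' ignored (set empty)
end set {} — state 1 not in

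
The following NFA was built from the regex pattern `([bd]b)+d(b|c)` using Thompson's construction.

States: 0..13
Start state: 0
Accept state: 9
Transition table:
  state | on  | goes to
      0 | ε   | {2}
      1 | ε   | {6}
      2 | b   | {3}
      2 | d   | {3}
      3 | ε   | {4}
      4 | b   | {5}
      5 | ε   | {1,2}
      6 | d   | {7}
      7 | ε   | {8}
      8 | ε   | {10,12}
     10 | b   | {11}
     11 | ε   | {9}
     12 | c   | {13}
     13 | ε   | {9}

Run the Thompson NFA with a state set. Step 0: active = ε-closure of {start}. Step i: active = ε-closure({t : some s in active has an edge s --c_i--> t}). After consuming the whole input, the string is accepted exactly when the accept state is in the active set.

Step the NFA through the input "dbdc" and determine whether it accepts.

Answer: ACCEPT

Trace:
initial (ε-close {0}): {0,2}
'd' @ 1: {3,4}
'b' @ 2: {1,2,5,6}
'd' @ 3: {3,4,7,8,10,12}
'c' @ 4: {9,13}  [accepting]
after full input: {9,13}  (accept=9 in)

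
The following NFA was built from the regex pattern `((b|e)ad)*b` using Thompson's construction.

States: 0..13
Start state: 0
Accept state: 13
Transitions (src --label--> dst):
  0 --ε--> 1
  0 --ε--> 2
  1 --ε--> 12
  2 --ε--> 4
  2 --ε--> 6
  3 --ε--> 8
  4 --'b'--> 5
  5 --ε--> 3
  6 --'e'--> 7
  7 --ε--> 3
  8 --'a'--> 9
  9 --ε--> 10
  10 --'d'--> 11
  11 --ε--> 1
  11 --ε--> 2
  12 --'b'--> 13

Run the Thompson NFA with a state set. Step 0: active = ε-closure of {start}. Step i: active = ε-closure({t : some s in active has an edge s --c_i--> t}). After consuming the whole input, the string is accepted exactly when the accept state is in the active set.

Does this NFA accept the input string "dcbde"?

S₀ = ε-closure({0}) = {0,1,2,4,6,12}
'd' @ 1: {}  — state set empty
rest 'cbde' ignored (set empty)
after full input: {}  (accept=13 not in)

Answer: REJECT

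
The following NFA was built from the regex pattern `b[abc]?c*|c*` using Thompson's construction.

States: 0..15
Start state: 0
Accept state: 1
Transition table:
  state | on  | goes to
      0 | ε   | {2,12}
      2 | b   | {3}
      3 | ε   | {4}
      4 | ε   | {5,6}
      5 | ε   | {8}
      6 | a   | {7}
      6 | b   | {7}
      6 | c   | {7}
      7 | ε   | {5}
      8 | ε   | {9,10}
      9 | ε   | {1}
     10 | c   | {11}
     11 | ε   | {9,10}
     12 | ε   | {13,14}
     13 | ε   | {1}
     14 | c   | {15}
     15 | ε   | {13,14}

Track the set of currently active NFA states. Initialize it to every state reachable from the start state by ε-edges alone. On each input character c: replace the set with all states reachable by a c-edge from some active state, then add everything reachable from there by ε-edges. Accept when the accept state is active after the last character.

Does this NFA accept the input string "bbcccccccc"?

Answer: ACCEPT

Steps:
S₀ = ε-closure({0}) = {0,1,2,12,13,14}
'b' @ 1: {1,3,4,5,6,8,9,10}  [accepting]
'b' @ 2: {1,5,7,8,9,10}  [accepting]
'c' @ 3: {1,9,10,11}  [accepting]
'c' @ 4: {1,9,10,11}  [accepting]
'c' @ 5: {1,9,10,11}  [accepting]
'c' @ 6: {1,9,10,11}  [accepting]
'c' @ 7: {1,9,10,11}  [accepting]
'c' @ 8: {1,9,10,11}  [accepting]
'c' @ 9: {1,9,10,11}  [accepting]
'c' @ 10: {1,9,10,11}  [accepting]
final: {1,9,10,11}; accept 1 in set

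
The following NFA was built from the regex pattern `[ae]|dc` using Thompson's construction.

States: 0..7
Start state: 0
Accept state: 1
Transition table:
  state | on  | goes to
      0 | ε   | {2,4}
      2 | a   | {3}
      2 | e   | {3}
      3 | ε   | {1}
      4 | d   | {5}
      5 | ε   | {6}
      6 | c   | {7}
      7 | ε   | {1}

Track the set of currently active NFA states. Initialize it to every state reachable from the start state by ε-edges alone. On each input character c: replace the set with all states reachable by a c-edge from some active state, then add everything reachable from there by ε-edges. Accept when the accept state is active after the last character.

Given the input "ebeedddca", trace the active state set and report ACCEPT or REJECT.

Answer: REJECT

Steps:
S₀ = ε-closure({0}) = {0,2,4}
'e' @ 1: {1,3}  ✓accept
'b' @ 2: {}  — no active states
rest 'eedddca' ignored (set empty)
end set {} — state 1 not in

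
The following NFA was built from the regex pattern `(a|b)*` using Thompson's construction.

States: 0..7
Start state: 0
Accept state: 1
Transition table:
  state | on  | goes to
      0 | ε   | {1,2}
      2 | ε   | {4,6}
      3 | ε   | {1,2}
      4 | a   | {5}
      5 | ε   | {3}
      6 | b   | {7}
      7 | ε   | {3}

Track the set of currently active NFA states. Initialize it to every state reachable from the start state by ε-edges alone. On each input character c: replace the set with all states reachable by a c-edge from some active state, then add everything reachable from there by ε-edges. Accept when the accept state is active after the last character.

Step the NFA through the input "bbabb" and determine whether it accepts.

Answer: ACCEPT

Derivation:
S₀ = ε-closure({0}) = {0,1,2,4,6}
'b' @ 1: {1,2,3,4,6,7}  ✓accept
'b' @ 2: {1,2,3,4,6,7}  ✓accept
'a' @ 3: {1,2,3,4,5,6}  ✓accept
'b' @ 4: {1,2,3,4,6,7}  ✓accept
'b' @ 5: {1,2,3,4,6,7}  ✓accept
end set {1,2,3,4,6,7} — state 1 in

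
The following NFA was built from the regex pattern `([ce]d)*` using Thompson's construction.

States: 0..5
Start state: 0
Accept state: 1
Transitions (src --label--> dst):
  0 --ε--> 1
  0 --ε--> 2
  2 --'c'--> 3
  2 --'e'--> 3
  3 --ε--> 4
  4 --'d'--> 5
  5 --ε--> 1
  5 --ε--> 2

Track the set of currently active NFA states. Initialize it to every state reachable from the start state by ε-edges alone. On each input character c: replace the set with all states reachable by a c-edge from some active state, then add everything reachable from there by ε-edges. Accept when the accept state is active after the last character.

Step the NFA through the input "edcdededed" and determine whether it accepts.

Answer: ACCEPT

Trace:
initial (ε-close {0}): {0,1,2}
'e' @ 1: {3,4}
'd' @ 2: {1,2,5}  [accepting]
'c' @ 3: {3,4}
'd' @ 4: {1,2,5}  [accepting]
'e' @ 5: {3,4}
'd' @ 6: {1,2,5}  [accepting]
'e' @ 7: {3,4}
'd' @ 8: {1,2,5}  [accepting]
'e' @ 9: {3,4}
'd' @ 10: {1,2,5}  [accepting]
after full input: {1,2,5}  (accept=1 in)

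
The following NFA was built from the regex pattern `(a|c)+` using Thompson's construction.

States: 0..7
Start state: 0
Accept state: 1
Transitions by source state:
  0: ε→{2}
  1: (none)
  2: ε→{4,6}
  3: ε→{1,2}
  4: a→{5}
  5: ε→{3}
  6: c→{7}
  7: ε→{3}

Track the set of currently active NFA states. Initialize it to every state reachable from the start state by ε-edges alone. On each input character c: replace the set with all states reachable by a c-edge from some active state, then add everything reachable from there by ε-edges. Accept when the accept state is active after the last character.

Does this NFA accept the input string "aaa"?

Answer: ACCEPT

Derivation:
start: ε-closure({0}) = {0,2,4,6}
'a' @ 1: {1,2,3,4,5,6}  [accepting]
'a' @ 2: {1,2,3,4,5,6}  [accepting]
'a' @ 3: {1,2,3,4,5,6}  [accepting]
after full input: {1,2,3,4,5,6}  (accept=1 in)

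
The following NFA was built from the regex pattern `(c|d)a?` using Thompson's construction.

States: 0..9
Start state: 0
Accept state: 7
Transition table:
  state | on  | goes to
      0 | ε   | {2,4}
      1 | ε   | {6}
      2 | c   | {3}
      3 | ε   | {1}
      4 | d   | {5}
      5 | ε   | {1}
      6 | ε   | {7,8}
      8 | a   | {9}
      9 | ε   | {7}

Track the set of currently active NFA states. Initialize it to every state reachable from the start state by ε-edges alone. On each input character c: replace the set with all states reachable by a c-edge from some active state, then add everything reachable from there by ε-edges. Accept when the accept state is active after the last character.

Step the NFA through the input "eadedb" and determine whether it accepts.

Answer: REJECT

Steps:
S₀ = ε-closure({0}) = {0,2,4}
'e' @ 1: {}  — dead — no transitions
rest 'adedb' ignored (set empty)
after full input: {}  (accept=7 not in)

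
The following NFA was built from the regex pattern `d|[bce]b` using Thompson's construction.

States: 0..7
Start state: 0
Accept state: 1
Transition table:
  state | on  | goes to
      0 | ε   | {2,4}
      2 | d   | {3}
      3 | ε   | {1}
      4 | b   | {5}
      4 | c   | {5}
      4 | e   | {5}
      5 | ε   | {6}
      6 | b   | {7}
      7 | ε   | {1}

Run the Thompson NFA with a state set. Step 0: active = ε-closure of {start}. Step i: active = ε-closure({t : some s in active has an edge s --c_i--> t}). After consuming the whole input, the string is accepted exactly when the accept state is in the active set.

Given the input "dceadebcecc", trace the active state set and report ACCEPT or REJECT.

Answer: REJECT

Steps:
S₀ = ε-closure({0}) = {0,2,4}
'd' @ 1: {1,3}  ✓accept
'c' @ 2: {}  — state set empty
rest 'eadebcecc' ignored (set empty)
after full input: {}  (accept=1 not in)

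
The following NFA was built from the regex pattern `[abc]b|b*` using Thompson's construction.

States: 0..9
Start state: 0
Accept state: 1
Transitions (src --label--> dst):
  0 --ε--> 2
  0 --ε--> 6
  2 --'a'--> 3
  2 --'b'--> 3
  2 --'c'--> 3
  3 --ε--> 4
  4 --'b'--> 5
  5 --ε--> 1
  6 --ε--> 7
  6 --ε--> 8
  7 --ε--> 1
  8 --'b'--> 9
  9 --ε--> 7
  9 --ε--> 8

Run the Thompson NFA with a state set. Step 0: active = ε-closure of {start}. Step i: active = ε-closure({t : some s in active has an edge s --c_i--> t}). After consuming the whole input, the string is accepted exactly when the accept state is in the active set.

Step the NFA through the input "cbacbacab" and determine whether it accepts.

initial (ε-close {0}): {0,1,2,6,7,8}
'c' @ 1: {3,4}
'b' @ 2: {1,5}  [accepting]
'a' @ 3: {}  — state set empty
rest 'cbacab' ignored (set empty)
final: {}; accept 1 not in set

Answer: REJECT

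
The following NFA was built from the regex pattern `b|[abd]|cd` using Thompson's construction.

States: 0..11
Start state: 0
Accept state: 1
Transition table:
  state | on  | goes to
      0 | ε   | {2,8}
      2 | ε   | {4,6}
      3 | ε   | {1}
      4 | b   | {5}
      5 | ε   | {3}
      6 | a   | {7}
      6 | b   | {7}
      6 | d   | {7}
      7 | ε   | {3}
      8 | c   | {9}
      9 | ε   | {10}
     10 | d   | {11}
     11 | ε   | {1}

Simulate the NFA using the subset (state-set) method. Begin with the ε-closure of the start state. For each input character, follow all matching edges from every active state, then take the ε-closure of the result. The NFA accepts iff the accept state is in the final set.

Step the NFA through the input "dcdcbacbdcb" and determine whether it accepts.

initial (ε-close {0}): {0,2,4,6,8}
'd' @ 1: {1,3,7}  ✓accept
'c' @ 2: {}  — state set empty
rest 'dcbacbdcb' ignored (set empty)
end set {} — state 1 not in

Answer: REJECT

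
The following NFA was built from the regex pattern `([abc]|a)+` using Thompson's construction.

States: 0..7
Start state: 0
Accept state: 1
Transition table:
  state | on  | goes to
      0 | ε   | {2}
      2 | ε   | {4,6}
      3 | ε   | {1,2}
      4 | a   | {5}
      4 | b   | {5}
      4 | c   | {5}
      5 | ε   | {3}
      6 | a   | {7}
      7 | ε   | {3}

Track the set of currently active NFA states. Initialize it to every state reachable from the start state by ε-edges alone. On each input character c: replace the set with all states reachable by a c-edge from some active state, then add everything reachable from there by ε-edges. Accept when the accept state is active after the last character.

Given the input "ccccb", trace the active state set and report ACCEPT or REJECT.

Answer: ACCEPT

Derivation:
start: ε-closure({0}) = {0,2,4,6}
'c' @ 1: {1,2,3,4,5,6}  ✓accept
'c' @ 2: {1,2,3,4,5,6}  ✓accept
'c' @ 3: {1,2,3,4,5,6}  ✓accept
'c' @ 4: {1,2,3,4,5,6}  ✓accept
'b' @ 5: {1,2,3,4,5,6}  ✓accept
final: {1,2,3,4,5,6}; accept 1 in set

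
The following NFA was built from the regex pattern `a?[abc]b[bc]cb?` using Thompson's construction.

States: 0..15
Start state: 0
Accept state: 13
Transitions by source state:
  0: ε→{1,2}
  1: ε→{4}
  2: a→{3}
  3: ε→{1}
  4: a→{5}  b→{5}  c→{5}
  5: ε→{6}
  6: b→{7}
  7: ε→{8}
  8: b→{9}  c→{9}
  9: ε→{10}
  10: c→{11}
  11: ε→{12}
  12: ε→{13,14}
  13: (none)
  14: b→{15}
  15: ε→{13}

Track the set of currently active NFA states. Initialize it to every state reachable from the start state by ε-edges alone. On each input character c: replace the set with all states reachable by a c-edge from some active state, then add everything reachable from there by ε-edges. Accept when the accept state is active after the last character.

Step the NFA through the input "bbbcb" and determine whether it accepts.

Answer: ACCEPT

Derivation:
S₀ = ε-closure({0}) = {0,1,2,4}
'b' @ 1: {5,6}
'b' @ 2: {7,8}
'b' @ 3: {9,10}
'c' @ 4: {11,12,13,14}  (accept∈set)
'b' @ 5: {13,15}  (accept∈set)
end set {13,15} — state 13 in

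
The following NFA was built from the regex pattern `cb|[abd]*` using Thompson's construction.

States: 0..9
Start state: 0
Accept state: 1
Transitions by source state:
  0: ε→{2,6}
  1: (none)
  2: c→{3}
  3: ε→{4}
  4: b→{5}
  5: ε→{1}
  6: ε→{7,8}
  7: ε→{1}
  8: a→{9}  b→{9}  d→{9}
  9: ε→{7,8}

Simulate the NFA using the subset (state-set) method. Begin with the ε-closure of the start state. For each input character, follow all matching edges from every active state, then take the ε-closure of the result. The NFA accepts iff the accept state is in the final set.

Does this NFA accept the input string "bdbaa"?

Answer: ACCEPT

Trace:
initial (ε-close {0}): {0,1,2,6,7,8}
'b' @ 1: {1,7,8,9}  [accepting]
'd' @ 2: {1,7,8,9}  [accepting]
'b' @ 3: {1,7,8,9}  [accepting]
'a' @ 4: {1,7,8,9}  [accepting]
'a' @ 5: {1,7,8,9}  [accepting]
after full input: {1,7,8,9}  (accept=1 in)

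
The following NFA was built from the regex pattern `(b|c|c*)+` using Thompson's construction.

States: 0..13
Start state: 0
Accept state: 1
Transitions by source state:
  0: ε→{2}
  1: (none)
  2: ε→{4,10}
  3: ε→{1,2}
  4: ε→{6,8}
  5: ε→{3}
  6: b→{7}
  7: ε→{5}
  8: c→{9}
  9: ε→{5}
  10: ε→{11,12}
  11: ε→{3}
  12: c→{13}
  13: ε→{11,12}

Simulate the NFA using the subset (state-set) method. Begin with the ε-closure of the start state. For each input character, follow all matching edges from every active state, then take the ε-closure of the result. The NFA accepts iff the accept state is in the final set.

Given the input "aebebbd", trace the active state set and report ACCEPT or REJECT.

Answer: REJECT

Trace:
S₀ = ε-closure({0}) = {0,1,2,3,4,6,8,10,11,12}
'a' @ 1: {}  — state set empty
rest 'ebebbd' ignored (set empty)
final: {}; accept 1 not in set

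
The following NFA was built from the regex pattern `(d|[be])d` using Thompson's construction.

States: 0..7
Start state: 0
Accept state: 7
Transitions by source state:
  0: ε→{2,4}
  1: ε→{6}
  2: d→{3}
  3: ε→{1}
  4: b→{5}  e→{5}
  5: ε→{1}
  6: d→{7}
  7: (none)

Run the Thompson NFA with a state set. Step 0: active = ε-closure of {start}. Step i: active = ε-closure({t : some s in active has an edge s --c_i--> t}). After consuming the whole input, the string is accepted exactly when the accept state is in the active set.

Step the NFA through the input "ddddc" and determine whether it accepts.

Answer: REJECT

Steps:
initial (ε-close {0}): {0,2,4}
'd' @ 1: {1,3,6}
'd' @ 2: {7}  [accepting]
'd' @ 3: {}  — state set empty
rest 'dc' ignored (set empty)
after full input: {}  (accept=7 not in)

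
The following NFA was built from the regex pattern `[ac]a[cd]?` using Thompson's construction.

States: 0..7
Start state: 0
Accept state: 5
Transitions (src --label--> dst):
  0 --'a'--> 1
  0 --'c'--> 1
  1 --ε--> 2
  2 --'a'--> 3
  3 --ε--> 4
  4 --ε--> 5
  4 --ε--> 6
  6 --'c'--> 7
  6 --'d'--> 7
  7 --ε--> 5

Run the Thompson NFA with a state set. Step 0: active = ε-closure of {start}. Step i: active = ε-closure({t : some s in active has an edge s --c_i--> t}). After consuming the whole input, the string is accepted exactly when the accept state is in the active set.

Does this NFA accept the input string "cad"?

start: ε-closure({0}) = {0}
'c' @ 1: {1,2}
'a' @ 2: {3,4,5,6}  ✓accept
'd' @ 3: {5,7}  ✓accept
end set {5,7} — state 5 in

Answer: ACCEPT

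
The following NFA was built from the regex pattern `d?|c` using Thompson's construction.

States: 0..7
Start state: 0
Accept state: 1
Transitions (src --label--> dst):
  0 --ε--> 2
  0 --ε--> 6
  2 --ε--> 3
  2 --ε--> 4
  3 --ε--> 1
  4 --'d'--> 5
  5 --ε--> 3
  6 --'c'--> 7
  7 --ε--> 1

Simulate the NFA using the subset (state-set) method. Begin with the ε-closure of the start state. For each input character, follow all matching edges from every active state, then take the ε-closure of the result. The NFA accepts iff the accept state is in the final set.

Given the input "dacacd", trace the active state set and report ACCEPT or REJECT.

Answer: REJECT

Steps:
start: ε-closure({0}) = {0,1,2,3,4,6}
'd' @ 1: {1,3,5}  (accept∈set)
'a' @ 2: {}  — no active states
rest 'cacd' ignored (set empty)
after full input: {}  (accept=1 not in)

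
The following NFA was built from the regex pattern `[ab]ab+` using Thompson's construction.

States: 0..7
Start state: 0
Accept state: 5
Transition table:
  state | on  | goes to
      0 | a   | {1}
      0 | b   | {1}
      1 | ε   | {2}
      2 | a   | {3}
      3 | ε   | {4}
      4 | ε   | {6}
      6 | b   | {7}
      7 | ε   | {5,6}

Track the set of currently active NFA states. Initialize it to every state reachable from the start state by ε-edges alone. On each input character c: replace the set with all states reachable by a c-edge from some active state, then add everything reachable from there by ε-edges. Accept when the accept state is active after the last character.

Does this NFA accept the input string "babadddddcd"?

Answer: REJECT

Steps:
start: ε-closure({0}) = {0}
'b' @ 1: {1,2}
'a' @ 2: {3,4,6}
'b' @ 3: {5,6,7}  [accepting]
'a' @ 4: {}  — no active states
rest 'dddddcd' ignored (set empty)
end set {} — state 5 not in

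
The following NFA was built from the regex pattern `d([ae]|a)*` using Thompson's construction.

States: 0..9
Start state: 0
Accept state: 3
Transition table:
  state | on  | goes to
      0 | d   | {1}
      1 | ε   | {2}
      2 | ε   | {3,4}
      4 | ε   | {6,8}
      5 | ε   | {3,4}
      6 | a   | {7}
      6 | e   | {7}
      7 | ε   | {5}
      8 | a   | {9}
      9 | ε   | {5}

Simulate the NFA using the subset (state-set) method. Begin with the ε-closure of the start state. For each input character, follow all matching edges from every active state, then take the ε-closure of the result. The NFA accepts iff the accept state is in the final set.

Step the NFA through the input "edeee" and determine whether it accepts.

Answer: REJECT

Derivation:
S₀ = ε-closure({0}) = {0}
'e' @ 1: {}  — dead — no transitions
rest 'deee' ignored (set empty)
after full input: {}  (accept=3 not in)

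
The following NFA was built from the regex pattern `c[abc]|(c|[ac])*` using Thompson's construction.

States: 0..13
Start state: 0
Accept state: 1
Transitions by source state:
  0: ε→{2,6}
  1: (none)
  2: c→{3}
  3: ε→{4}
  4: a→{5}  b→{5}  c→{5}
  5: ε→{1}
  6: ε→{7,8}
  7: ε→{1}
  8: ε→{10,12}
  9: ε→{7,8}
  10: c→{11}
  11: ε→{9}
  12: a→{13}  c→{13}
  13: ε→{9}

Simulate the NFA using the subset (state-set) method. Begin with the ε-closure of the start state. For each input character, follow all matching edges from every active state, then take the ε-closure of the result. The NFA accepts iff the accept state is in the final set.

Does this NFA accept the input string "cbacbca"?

Answer: REJECT

Trace:
start: ε-closure({0}) = {0,1,2,6,7,8,10,12}
'c' @ 1: {1,3,4,7,8,9,10,11,12,13}  [accepting]
'b' @ 2: {1,5}  [accepting]
'a' @ 3: {}  — no active states
rest 'cbca' ignored (set empty)
end set {} — state 1 not in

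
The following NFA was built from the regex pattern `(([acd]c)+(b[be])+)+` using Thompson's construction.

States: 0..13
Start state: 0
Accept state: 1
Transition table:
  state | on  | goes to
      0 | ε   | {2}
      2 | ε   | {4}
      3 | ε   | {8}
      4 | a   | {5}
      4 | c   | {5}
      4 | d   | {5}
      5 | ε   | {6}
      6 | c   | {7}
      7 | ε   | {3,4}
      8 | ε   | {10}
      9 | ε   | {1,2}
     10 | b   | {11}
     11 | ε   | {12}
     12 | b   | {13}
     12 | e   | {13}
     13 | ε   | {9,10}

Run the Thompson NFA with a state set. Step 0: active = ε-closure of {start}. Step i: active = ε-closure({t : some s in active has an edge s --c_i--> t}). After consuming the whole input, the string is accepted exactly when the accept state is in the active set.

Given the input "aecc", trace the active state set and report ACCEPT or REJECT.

S₀ = ε-closure({0}) = {0,2,4}
'a' @ 1: {5,6}
'e' @ 2: {}  — state set empty
rest 'cc' ignored (set empty)
after full input: {}  (accept=1 not in)

Answer: REJECT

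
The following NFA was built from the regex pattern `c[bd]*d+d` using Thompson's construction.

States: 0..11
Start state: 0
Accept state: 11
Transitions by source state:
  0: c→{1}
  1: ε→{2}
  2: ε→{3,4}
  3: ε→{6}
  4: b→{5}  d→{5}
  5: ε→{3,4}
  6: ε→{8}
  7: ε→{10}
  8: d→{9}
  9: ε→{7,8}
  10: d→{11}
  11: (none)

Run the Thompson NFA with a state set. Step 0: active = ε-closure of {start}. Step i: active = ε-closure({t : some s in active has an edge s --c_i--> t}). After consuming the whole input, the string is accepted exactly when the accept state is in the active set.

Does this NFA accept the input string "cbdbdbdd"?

Answer: ACCEPT

Steps:
start: ε-closure({0}) = {0}
'c' @ 1: {1,2,3,4,6,8}
'b' @ 2: {3,4,5,6,8}
'd' @ 3: {3,4,5,6,7,8,9,10}
'b' @ 4: {3,4,5,6,8}
'd' @ 5: {3,4,5,6,7,8,9,10}
'b' @ 6: {3,4,5,6,8}
'd' @ 7: {3,4,5,6,7,8,9,10}
'd' @ 8: {3,4,5,6,7,8,9,10,11}  ✓accept
end set {3,4,5,6,7,8,9,10,11} — state 11 in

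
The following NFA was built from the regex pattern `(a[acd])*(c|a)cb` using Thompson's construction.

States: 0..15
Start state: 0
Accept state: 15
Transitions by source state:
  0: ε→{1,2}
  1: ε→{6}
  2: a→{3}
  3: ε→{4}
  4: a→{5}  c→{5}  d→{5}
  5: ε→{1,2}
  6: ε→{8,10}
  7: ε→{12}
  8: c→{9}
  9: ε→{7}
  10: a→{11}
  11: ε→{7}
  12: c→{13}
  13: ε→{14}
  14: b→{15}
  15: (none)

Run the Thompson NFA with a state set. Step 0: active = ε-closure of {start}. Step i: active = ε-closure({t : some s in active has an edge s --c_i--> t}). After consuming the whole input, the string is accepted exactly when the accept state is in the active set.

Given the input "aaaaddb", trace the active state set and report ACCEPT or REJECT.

Answer: REJECT

Derivation:
start: ε-closure({0}) = {0,1,2,6,8,10}
'a' @ 1: {3,4,7,11,12}
'a' @ 2: {1,2,5,6,8,10}
'a' @ 3: {3,4,7,11,12}
'a' @ 4: {1,2,5,6,8,10}
'd' @ 5: {}  — no active states
rest 'db' ignored (set empty)
end set {} — state 15 not in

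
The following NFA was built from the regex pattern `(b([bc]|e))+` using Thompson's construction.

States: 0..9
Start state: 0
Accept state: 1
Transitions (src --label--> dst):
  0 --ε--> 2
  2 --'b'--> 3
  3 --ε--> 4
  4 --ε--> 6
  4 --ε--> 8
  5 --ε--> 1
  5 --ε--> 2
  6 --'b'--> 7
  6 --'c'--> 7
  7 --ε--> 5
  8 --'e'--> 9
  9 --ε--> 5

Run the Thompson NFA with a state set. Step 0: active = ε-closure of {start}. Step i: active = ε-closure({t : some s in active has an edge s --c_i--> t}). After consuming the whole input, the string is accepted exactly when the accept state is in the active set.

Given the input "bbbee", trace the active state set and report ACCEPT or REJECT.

start: ε-closure({0}) = {0,2}
'b' @ 1: {3,4,6,8}
'b' @ 2: {1,2,5,7}  [accepting]
'b' @ 3: {3,4,6,8}
'e' @ 4: {1,2,5,9}  [accepting]
'e' @ 5: {}  — state set empty
final: {}; accept 1 not in set

Answer: REJECT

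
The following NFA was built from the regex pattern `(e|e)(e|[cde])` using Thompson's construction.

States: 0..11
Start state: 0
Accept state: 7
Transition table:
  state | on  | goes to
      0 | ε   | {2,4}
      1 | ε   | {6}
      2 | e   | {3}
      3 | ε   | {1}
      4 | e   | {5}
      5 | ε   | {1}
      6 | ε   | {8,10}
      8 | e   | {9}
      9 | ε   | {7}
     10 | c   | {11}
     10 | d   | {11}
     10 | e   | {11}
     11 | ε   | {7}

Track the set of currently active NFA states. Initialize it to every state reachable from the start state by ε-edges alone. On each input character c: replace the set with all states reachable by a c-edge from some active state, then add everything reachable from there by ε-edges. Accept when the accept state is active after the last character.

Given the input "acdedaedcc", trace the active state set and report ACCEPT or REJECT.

start: ε-closure({0}) = {0,2,4}
'a' @ 1: {}  — dead — no transitions
rest 'cdedaedcc' ignored (set empty)
final: {}; accept 7 not in set

Answer: REJECT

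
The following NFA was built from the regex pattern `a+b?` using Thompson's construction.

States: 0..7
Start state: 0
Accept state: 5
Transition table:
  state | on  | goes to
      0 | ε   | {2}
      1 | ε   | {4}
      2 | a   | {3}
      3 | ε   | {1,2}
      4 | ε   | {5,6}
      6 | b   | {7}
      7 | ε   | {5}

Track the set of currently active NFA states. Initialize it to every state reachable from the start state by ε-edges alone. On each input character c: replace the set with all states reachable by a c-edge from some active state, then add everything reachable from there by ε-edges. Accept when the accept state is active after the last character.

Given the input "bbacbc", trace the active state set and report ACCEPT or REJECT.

S₀ = ε-closure({0}) = {0,2}
'b' @ 1: {}  — state set empty
rest 'bacbc' ignored (set empty)
end set {} — state 5 not in

Answer: REJECT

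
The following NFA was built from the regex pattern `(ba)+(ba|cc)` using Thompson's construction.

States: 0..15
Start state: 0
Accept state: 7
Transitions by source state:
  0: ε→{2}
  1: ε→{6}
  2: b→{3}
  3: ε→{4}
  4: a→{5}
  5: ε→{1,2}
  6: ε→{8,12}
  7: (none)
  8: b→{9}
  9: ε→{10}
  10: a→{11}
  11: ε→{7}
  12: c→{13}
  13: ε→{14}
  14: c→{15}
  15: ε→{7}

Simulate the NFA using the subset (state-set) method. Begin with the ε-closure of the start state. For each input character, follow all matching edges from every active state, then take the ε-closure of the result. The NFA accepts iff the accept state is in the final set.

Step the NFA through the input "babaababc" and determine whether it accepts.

Answer: REJECT

Steps:
S₀ = ε-closure({0}) = {0,2}
'b' @ 1: {3,4}
'a' @ 2: {1,2,5,6,8,12}
'b' @ 3: {3,4,9,10}
'a' @ 4: {1,2,5,6,7,8,11,12}  [accepting]
'a' @ 5: {}  — dead — no transitions
rest 'babc' ignored (set empty)
end set {} — state 7 not in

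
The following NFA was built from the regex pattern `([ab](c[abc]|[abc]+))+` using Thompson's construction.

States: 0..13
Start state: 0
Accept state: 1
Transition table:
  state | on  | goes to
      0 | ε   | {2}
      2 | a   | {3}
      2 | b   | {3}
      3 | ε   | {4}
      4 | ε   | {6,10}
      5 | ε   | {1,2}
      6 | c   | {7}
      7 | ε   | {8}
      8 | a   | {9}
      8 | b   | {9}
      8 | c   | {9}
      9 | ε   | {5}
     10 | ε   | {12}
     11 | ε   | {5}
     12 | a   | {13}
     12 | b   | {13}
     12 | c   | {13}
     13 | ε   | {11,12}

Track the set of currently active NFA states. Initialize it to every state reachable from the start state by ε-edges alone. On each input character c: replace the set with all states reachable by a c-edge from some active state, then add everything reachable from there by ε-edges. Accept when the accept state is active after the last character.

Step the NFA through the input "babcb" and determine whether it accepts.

start: ε-closure({0}) = {0,2}
'b' @ 1: {3,4,6,10,12}
'a' @ 2: {1,2,5,11,12,13}  (accept∈set)
'b' @ 3: {1,2,3,4,5,6,10,11,12,13}  (accept∈set)
'c' @ 4: {1,2,5,7,8,11,12,13}  (accept∈set)
'b' @ 5: {1,2,3,4,5,6,9,10,11,12,13}  (accept∈set)
after full input: {1,2,3,4,5,6,9,10,11,12,13}  (accept=1 in)

Answer: ACCEPT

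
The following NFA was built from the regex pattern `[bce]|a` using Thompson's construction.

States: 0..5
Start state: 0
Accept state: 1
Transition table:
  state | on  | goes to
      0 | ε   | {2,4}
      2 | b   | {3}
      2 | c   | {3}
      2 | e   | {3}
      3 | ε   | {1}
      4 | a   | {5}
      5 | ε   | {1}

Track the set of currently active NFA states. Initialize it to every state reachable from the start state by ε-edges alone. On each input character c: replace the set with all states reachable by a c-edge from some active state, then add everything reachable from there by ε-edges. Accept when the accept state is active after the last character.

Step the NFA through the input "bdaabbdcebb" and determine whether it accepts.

Answer: REJECT

Trace:
initial (ε-close {0}): {0,2,4}
'b' @ 1: {1,3}  ✓accept
'd' @ 2: {}  — state set empty
rest 'aabbdcebb' ignored (set empty)
final: {}; accept 1 not in set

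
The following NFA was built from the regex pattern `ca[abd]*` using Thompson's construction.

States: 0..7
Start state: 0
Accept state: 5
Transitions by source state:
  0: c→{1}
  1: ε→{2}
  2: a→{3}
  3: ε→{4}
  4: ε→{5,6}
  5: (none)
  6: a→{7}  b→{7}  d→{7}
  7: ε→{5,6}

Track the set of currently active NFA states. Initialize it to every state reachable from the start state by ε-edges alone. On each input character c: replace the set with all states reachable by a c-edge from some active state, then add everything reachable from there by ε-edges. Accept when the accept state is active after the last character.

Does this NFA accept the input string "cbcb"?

Answer: REJECT

Trace:
S₀ = ε-closure({0}) = {0}
'c' @ 1: {1,2}
'b' @ 2: {}  — no active states
rest 'cb' ignored (set empty)
final: {}; accept 5 not in set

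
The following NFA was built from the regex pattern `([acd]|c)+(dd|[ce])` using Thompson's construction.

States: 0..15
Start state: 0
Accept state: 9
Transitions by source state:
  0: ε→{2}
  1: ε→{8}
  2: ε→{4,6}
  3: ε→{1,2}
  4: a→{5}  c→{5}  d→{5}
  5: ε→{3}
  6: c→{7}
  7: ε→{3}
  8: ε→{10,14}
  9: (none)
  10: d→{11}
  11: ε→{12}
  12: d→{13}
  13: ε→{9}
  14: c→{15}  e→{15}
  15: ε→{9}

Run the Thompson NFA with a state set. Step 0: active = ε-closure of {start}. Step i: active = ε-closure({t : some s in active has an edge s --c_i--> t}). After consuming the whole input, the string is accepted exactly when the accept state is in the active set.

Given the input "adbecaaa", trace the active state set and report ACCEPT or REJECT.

S₀ = ε-closure({0}) = {0,2,4,6}
'a' @ 1: {1,2,3,4,5,6,8,10,14}
'd' @ 2: {1,2,3,4,5,6,8,10,11,12,14}
'b' @ 3: {}  — dead — no transitions
rest 'ecaaa' ignored (set empty)
final: {}; accept 9 not in set

Answer: REJECT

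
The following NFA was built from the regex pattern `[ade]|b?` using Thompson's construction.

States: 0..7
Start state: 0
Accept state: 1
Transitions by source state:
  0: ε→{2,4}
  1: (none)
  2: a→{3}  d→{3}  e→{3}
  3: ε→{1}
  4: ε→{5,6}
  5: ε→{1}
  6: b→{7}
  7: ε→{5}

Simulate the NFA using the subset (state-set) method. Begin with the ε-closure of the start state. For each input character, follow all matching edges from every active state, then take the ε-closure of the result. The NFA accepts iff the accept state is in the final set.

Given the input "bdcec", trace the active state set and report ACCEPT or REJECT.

Answer: REJECT

Trace:
start: ε-closure({0}) = {0,1,2,4,5,6}
'b' @ 1: {1,5,7}  ✓accept
'd' @ 2: {}  — dead — no transitions
rest 'cec' ignored (set empty)
final: {}; accept 1 not in set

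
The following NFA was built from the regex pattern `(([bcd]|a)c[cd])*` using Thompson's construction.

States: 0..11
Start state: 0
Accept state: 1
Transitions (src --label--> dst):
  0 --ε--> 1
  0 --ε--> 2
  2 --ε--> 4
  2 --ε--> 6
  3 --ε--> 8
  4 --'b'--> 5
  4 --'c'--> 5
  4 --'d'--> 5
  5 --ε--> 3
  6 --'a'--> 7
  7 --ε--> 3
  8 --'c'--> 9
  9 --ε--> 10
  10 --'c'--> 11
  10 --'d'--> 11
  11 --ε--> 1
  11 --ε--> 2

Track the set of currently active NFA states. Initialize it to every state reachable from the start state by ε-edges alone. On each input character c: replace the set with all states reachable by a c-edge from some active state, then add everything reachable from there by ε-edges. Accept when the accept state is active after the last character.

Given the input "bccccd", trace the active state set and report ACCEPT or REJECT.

S₀ = ε-closure({0}) = {0,1,2,4,6}
'b' @ 1: {3,5,8}
'c' @ 2: {9,10}
'c' @ 3: {1,2,4,6,11}  ✓accept
'c' @ 4: {3,5,8}
'c' @ 5: {9,10}
'd' @ 6: {1,2,4,6,11}  ✓accept
end set {1,2,4,6,11} — state 1 in

Answer: ACCEPT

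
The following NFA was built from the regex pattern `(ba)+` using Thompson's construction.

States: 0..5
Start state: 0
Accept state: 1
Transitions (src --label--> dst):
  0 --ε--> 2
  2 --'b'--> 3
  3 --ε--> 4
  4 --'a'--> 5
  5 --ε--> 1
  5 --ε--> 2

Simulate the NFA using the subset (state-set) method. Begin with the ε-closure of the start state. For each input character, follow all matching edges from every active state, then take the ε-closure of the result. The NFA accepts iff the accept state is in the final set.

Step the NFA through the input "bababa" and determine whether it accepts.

Answer: ACCEPT

Steps:
start: ε-closure({0}) = {0,2}
'b' @ 1: {3,4}
'a' @ 2: {1,2,5}  (accept∈set)
'b' @ 3: {3,4}
'a' @ 4: {1,2,5}  (accept∈set)
'b' @ 5: {3,4}
'a' @ 6: {1,2,5}  (accept∈set)
final: {1,2,5}; accept 1 in set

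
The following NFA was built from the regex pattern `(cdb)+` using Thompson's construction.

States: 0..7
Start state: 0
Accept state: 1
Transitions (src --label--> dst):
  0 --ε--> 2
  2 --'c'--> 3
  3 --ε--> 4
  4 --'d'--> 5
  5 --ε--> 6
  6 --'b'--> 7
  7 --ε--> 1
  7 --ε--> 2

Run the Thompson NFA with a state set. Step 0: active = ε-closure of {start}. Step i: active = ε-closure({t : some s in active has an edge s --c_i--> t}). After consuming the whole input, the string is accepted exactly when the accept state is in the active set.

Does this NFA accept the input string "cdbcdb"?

Answer: ACCEPT

Derivation:
initial (ε-close {0}): {0,2}
'c' @ 1: {3,4}
'd' @ 2: {5,6}
'b' @ 3: {1,2,7}  ✓accept
'c' @ 4: {3,4}
'd' @ 5: {5,6}
'b' @ 6: {1,2,7}  ✓accept
after full input: {1,2,7}  (accept=1 in)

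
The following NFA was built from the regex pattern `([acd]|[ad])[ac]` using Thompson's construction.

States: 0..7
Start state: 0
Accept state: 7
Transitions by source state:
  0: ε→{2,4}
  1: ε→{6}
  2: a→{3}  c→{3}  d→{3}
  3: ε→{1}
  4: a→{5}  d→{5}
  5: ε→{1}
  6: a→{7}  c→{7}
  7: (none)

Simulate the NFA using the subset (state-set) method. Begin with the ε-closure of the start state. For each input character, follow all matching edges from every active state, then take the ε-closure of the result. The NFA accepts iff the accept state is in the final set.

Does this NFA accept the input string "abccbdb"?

Answer: REJECT

Steps:
start: ε-closure({0}) = {0,2,4}
'a' @ 1: {1,3,5,6}
'b' @ 2: {}  — no active states
rest 'ccbdb' ignored (set empty)
end set {} — state 7 not in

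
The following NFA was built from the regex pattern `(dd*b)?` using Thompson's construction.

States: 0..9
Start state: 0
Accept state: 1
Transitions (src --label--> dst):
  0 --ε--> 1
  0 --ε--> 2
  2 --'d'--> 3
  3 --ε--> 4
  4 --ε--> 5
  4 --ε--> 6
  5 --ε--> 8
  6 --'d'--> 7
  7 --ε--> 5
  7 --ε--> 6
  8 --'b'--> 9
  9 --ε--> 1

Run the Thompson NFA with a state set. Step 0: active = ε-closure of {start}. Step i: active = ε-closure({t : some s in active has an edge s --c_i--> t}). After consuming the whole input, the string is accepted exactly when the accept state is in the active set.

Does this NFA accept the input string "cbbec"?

Answer: REJECT

Trace:
start: ε-closure({0}) = {0,1,2}
'c' @ 1: {}  — dead — no transitions
rest 'bbec' ignored (set empty)
end set {} — state 1 not in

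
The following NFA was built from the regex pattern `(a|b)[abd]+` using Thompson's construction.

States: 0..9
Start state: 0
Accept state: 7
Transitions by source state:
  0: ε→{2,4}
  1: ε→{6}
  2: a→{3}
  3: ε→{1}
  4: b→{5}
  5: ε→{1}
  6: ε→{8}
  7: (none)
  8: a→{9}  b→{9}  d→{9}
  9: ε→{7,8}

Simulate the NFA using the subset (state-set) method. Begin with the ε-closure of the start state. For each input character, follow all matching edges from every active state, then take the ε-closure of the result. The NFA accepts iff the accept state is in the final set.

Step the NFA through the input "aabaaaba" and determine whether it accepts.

initial (ε-close {0}): {0,2,4}
'a' @ 1: {1,3,6,8}
'a' @ 2: {7,8,9}  (accept∈set)
'b' @ 3: {7,8,9}  (accept∈set)
'a' @ 4: {7,8,9}  (accept∈set)
'a' @ 5: {7,8,9}  (accept∈set)
'a' @ 6: {7,8,9}  (accept∈set)
'b' @ 7: {7,8,9}  (accept∈set)
'a' @ 8: {7,8,9}  (accept∈set)
after full input: {7,8,9}  (accept=7 in)

Answer: ACCEPT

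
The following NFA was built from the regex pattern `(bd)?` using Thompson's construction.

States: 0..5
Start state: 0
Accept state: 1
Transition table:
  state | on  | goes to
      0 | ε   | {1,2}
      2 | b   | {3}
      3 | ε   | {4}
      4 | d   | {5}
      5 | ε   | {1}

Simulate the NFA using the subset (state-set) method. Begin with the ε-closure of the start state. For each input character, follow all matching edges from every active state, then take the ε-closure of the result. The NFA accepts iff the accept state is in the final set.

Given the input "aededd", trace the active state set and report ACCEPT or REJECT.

Answer: REJECT

Derivation:
S₀ = ε-closure({0}) = {0,1,2}
'a' @ 1: {}  — no active states
rest 'ededd' ignored (set empty)
end set {} — state 1 not in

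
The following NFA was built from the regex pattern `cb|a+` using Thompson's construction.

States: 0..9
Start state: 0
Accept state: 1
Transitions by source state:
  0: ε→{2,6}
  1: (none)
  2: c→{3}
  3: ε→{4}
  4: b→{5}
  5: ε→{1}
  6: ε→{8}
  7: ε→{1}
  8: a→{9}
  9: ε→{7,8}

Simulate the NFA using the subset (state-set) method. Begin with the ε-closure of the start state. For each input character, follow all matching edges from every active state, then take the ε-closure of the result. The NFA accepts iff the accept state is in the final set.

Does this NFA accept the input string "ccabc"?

Answer: REJECT

Steps:
initial (ε-close {0}): {0,2,6,8}
'c' @ 1: {3,4}
'c' @ 2: {}  — state set empty
rest 'abc' ignored (set empty)
final: {}; accept 1 not in set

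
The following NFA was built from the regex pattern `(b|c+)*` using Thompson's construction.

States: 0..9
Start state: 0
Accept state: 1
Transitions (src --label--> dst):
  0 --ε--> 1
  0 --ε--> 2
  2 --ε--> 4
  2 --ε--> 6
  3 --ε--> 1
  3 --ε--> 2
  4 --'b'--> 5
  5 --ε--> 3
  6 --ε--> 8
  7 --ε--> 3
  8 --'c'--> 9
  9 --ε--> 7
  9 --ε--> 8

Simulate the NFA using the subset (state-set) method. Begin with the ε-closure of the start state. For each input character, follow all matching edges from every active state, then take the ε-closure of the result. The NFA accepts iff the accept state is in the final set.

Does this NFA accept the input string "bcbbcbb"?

Answer: ACCEPT

Trace:
S₀ = ε-closure({0}) = {0,1,2,4,6,8}
'b' @ 1: {1,2,3,4,5,6,8}  ✓accept
'c' @ 2: {1,2,3,4,6,7,8,9}  ✓accept
'b' @ 3: {1,2,3,4,5,6,8}  ✓accept
'b' @ 4: {1,2,3,4,5,6,8}  ✓accept
'c' @ 5: {1,2,3,4,6,7,8,9}  ✓accept
'b' @ 6: {1,2,3,4,5,6,8}  ✓accept
'b' @ 7: {1,2,3,4,5,6,8}  ✓accept
end set {1,2,3,4,5,6,8} — state 1 in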